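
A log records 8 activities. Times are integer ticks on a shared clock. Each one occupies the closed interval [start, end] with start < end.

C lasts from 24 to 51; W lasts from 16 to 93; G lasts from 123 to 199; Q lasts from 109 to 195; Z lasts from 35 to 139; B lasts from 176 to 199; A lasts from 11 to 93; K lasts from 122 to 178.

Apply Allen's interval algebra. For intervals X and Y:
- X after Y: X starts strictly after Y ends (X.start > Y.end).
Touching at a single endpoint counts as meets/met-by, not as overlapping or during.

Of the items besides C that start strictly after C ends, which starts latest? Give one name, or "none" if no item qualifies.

B

Target C = [24, 51].
A [11, 93] → contains → excluded.
B [176, 199] → after → candidate.
G [123, 199] → after → candidate.
K [122, 178] → after → candidate.
Q [109, 195] → after → candidate.
W [16, 93] → contains → excluded.
Z [35, 139] → overlapped-by → excluded.
Among candidates, latest start is 176 → B.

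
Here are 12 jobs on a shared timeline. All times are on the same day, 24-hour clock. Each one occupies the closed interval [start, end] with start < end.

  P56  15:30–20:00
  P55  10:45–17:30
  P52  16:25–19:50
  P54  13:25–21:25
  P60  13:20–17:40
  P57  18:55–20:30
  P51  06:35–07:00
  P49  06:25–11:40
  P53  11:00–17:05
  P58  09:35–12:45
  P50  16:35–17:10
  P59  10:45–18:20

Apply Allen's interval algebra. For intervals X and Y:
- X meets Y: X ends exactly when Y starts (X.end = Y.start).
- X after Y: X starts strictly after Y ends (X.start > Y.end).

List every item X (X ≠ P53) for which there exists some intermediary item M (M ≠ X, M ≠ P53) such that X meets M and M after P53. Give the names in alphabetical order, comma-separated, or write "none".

Target P53 = [11:00, 17:05].
Intermediaries M with M after P53: P57.
Via P57 — items with X meets P57: none.
Union: none.

none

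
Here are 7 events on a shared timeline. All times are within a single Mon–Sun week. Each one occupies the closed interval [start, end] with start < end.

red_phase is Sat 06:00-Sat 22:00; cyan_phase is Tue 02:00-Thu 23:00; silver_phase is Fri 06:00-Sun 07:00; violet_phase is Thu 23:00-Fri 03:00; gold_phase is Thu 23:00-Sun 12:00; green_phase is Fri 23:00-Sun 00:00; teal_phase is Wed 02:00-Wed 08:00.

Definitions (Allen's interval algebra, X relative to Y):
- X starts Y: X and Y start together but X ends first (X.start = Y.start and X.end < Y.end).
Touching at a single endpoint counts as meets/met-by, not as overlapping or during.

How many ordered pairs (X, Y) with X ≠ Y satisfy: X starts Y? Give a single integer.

Checking all 42 ordered pairs for relation 'starts'; matching pairs in alphabetical order:
(violet_phase, gold_phase): violet_phase starts gold_phase ✓
Count: 1.

1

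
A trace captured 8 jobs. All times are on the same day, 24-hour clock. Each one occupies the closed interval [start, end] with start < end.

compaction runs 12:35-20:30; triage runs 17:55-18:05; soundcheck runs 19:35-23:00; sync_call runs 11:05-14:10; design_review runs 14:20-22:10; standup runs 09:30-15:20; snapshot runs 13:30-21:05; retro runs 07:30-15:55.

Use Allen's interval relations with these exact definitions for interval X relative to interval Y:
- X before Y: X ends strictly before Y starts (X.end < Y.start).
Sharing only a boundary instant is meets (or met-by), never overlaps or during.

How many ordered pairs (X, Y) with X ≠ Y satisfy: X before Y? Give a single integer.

Checking all 56 ordered pairs for relation 'before'; matching pairs in alphabetical order:
(retro, soundcheck): retro before soundcheck ✓
(retro, triage): retro before triage ✓
(standup, soundcheck): standup before soundcheck ✓
(standup, triage): standup before triage ✓
(sync_call, design_review): sync_call before design_review ✓
(sync_call, soundcheck): sync_call before soundcheck ✓
(sync_call, triage): sync_call before triage ✓
(triage, soundcheck): triage before soundcheck ✓
Count: 8.

8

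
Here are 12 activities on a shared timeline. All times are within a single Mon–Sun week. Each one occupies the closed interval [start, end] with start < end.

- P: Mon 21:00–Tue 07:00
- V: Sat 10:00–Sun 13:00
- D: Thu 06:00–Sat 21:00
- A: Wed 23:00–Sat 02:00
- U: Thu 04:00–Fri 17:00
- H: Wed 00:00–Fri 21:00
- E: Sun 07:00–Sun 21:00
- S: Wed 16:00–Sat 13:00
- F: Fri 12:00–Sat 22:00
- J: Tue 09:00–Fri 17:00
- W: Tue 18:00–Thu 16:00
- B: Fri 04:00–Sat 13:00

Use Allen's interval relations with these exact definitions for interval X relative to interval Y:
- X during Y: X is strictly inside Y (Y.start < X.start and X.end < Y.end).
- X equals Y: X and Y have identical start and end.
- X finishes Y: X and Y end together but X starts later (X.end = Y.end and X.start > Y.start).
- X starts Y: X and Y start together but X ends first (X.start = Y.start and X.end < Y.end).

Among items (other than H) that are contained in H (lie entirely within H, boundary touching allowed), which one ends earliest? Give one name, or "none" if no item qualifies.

U

Target H = [Wed 00:00, Fri 21:00].
A [Wed 23:00, Sat 02:00] → overlapped-by → excluded.
B [Fri 04:00, Sat 13:00] → overlapped-by → excluded.
D [Thu 06:00, Sat 21:00] → overlapped-by → excluded.
E [Sun 07:00, Sun 21:00] → after → excluded.
F [Fri 12:00, Sat 22:00] → overlapped-by → excluded.
J [Tue 09:00, Fri 17:00] → overlaps → excluded.
P [Mon 21:00, Tue 07:00] → before → excluded.
S [Wed 16:00, Sat 13:00] → overlapped-by → excluded.
U [Thu 04:00, Fri 17:00] → during → candidate.
V [Sat 10:00, Sun 13:00] → after → excluded.
W [Tue 18:00, Thu 16:00] → overlaps → excluded.
Among candidates, earliest end is Fri 17:00 → U.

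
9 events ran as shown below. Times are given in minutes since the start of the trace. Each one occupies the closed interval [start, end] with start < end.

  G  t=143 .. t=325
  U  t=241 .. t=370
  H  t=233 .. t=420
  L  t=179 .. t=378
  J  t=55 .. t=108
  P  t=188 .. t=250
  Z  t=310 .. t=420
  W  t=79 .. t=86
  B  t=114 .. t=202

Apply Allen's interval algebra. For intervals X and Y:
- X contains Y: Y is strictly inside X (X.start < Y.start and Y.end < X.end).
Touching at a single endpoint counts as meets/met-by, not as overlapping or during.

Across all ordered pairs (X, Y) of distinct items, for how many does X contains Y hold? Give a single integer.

Checking all 72 ordered pairs for relation 'contains'; matching pairs in alphabetical order:
(G, P): G contains P ✓
(H, U): H contains U ✓
(J, W): J contains W ✓
(L, P): L contains P ✓
(L, U): L contains U ✓
Count: 5.

5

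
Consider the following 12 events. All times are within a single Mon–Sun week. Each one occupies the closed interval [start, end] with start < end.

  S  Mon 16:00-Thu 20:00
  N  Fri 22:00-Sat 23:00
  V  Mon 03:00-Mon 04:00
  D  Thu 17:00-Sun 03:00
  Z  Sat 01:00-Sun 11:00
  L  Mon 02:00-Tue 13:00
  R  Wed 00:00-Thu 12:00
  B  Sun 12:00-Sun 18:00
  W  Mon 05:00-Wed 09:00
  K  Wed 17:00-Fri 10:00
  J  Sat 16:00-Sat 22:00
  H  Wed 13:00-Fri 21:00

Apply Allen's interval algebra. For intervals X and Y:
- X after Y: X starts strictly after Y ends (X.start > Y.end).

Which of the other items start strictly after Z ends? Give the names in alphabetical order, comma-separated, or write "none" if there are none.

B

Target Z = [Sat 01:00, Sun 11:00].
B [Sun 12:00, Sun 18:00] → after → yes.
D [Thu 17:00, Sun 03:00] → overlaps → no.
H [Wed 13:00, Fri 21:00] → before → no.
J [Sat 16:00, Sat 22:00] → during → no.
K [Wed 17:00, Fri 10:00] → before → no.
L [Mon 02:00, Tue 13:00] → before → no.
N [Fri 22:00, Sat 23:00] → overlaps → no.
R [Wed 00:00, Thu 12:00] → before → no.
S [Mon 16:00, Thu 20:00] → before → no.
V [Mon 03:00, Mon 04:00] → before → no.
W [Mon 05:00, Wed 09:00] → before → no.
Result: B.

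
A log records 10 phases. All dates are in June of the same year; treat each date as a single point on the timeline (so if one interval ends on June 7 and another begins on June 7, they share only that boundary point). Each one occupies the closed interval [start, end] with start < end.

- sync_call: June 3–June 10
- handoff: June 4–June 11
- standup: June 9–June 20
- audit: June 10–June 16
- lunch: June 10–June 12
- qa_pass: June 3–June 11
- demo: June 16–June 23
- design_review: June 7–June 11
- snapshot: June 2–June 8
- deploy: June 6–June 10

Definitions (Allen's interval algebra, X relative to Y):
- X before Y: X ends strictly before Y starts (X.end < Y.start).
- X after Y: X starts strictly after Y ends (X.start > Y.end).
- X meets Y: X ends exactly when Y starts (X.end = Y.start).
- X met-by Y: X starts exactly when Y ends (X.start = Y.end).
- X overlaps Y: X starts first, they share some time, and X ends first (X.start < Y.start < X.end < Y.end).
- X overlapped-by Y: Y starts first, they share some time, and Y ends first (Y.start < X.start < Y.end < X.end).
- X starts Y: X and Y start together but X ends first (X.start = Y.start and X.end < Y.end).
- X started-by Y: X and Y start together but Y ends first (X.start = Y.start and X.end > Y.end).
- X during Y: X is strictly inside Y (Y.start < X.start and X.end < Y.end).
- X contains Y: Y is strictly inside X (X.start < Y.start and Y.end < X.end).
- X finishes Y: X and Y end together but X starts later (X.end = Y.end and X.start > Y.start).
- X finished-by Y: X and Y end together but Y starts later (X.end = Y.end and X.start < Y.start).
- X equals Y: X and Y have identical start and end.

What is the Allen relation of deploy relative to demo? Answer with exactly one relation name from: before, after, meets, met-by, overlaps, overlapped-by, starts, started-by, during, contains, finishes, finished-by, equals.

deploy = [June 6, June 10]; demo = [June 16, June 23].
Compare endpoints: deploy.start < demo.start, deploy.start < demo.end, deploy.end < demo.start, deploy.end < demo.end.
That pattern is 'before'.

before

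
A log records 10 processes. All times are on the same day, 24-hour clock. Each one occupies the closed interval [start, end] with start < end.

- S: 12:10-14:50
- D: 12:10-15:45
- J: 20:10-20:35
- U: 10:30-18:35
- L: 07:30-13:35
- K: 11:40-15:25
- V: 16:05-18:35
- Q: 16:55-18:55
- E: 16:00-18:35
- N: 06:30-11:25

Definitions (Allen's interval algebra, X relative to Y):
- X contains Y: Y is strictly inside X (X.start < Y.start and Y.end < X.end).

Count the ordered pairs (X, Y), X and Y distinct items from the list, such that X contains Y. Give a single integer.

Checking all 90 ordered pairs for relation 'contains'; matching pairs in alphabetical order:
(K, S): K contains S ✓
(U, D): U contains D ✓
(U, K): U contains K ✓
(U, S): U contains S ✓
Count: 4.

4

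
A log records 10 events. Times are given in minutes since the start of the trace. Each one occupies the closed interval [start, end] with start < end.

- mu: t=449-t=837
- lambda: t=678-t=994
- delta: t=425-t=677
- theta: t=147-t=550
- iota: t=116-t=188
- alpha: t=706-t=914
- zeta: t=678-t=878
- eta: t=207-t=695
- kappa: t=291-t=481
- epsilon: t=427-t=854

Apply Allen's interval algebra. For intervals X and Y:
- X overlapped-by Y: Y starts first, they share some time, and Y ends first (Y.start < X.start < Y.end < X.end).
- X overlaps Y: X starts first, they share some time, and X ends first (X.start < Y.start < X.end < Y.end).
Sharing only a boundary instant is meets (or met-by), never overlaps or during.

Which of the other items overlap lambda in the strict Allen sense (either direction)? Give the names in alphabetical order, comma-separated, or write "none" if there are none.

Target lambda = [t=678, t=994].
alpha [t=706, t=914] → during → no.
delta [t=425, t=677] → before → no.
epsilon [t=427, t=854] → overlaps → yes.
eta [t=207, t=695] → overlaps → yes.
iota [t=116, t=188] → before → no.
kappa [t=291, t=481] → before → no.
mu [t=449, t=837] → overlaps → yes.
theta [t=147, t=550] → before → no.
zeta [t=678, t=878] → starts → no.
Result: epsilon, eta, mu.

epsilon, eta, mu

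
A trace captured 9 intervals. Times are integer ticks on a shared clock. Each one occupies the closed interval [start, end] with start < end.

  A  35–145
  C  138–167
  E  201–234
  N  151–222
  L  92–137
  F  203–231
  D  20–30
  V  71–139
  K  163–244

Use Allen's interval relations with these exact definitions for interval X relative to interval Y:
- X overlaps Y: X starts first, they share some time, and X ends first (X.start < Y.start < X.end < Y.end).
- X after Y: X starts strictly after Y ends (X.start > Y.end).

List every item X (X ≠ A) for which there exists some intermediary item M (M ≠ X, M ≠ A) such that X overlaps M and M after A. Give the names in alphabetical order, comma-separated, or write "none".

C, N

Target A = [35, 145].
Intermediaries M with M after A: E, F, K, N.
Via E — items with X overlaps E: N.
Via F — items with X overlaps F: N.
Via K — items with X overlaps K: C, N.
Via N — items with X overlaps N: C.
Union: C, N.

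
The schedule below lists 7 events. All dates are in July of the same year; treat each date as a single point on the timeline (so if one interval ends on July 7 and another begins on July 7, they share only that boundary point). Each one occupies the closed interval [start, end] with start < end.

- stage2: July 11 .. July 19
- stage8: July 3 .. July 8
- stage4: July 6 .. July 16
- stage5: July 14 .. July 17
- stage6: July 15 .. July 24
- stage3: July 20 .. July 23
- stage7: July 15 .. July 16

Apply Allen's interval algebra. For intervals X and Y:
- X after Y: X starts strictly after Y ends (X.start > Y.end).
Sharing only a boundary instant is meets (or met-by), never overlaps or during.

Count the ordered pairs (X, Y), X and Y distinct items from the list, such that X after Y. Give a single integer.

Checking all 42 ordered pairs for relation 'after'; matching pairs in alphabetical order:
(stage2, stage8): stage2 after stage8 ✓
(stage3, stage2): stage3 after stage2 ✓
(stage3, stage4): stage3 after stage4 ✓
(stage3, stage5): stage3 after stage5 ✓
(stage3, stage7): stage3 after stage7 ✓
(stage3, stage8): stage3 after stage8 ✓
(stage5, stage8): stage5 after stage8 ✓
(stage6, stage8): stage6 after stage8 ✓
(stage7, stage8): stage7 after stage8 ✓
Count: 9.

9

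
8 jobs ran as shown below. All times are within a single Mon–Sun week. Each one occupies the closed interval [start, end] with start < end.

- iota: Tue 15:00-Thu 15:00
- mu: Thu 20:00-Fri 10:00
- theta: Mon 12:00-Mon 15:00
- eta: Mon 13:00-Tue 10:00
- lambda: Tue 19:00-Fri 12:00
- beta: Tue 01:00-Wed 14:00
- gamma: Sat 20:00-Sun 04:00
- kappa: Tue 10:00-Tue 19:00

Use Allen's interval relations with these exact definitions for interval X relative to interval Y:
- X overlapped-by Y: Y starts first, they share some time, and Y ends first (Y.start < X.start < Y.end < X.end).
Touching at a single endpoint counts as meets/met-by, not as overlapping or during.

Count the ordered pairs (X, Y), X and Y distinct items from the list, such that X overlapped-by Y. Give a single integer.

Checking all 56 ordered pairs for relation 'overlapped-by'; matching pairs in alphabetical order:
(beta, eta): beta overlapped-by eta ✓
(eta, theta): eta overlapped-by theta ✓
(iota, beta): iota overlapped-by beta ✓
(iota, kappa): iota overlapped-by kappa ✓
(lambda, beta): lambda overlapped-by beta ✓
(lambda, iota): lambda overlapped-by iota ✓
Count: 6.

6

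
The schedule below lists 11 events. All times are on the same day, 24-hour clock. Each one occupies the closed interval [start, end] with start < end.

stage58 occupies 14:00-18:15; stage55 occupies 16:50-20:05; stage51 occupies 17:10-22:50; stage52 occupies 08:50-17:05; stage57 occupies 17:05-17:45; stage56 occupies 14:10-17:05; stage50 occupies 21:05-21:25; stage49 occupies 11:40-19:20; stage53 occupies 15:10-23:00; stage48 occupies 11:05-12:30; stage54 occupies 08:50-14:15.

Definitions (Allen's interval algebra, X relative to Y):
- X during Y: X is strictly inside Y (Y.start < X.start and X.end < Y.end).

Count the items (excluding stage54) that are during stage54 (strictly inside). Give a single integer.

Target stage54 = [08:50, 14:15].
stage48 [11:05, 12:30] → during → counts.
stage49 [11:40, 19:20] → overlapped-by → no.
stage50 [21:05, 21:25] → after → no.
stage51 [17:10, 22:50] → after → no.
stage52 [08:50, 17:05] → started-by → no.
stage53 [15:10, 23:00] → after → no.
stage55 [16:50, 20:05] → after → no.
stage56 [14:10, 17:05] → overlapped-by → no.
stage57 [17:05, 17:45] → after → no.
stage58 [14:00, 18:15] → overlapped-by → no.
Total: 1.

1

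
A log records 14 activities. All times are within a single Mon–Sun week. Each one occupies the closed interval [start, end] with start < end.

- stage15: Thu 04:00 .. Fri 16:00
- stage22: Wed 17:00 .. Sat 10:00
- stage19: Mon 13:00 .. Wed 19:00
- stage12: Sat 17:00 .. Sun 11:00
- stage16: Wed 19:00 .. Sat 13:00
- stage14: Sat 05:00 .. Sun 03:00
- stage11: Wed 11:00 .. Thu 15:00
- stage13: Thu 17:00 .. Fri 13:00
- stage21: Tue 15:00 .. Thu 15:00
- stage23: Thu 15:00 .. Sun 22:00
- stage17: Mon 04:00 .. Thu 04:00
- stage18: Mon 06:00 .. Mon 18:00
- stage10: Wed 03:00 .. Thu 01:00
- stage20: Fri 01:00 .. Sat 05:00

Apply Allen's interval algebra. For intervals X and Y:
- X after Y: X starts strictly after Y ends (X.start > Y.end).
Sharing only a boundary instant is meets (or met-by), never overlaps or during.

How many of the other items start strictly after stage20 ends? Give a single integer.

Target stage20 = [Fri 01:00, Sat 05:00].
stage10 [Wed 03:00, Thu 01:00] → before → no.
stage11 [Wed 11:00, Thu 15:00] → before → no.
stage12 [Sat 17:00, Sun 11:00] → after → counts.
stage13 [Thu 17:00, Fri 13:00] → overlaps → no.
stage14 [Sat 05:00, Sun 03:00] → met-by → no.
stage15 [Thu 04:00, Fri 16:00] → overlaps → no.
stage16 [Wed 19:00, Sat 13:00] → contains → no.
stage17 [Mon 04:00, Thu 04:00] → before → no.
stage18 [Mon 06:00, Mon 18:00] → before → no.
stage19 [Mon 13:00, Wed 19:00] → before → no.
stage21 [Tue 15:00, Thu 15:00] → before → no.
stage22 [Wed 17:00, Sat 10:00] → contains → no.
stage23 [Thu 15:00, Sun 22:00] → contains → no.
Total: 1.

1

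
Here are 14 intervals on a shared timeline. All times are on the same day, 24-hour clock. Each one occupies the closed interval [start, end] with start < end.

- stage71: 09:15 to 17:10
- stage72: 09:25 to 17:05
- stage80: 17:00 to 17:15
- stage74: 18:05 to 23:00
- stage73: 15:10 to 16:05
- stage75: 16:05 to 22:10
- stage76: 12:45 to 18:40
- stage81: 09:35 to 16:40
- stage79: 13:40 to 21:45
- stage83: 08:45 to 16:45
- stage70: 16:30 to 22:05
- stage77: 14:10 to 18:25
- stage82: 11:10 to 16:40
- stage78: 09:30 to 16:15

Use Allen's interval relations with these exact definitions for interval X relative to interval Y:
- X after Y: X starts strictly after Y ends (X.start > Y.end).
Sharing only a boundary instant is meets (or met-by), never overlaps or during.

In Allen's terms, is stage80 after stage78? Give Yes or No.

Yes

stage80 = [17:00, 17:15], stage78 = [09:30, 16:15].
Actual relation of stage80 to stage78: after.
Asked whether 'after' holds → Yes.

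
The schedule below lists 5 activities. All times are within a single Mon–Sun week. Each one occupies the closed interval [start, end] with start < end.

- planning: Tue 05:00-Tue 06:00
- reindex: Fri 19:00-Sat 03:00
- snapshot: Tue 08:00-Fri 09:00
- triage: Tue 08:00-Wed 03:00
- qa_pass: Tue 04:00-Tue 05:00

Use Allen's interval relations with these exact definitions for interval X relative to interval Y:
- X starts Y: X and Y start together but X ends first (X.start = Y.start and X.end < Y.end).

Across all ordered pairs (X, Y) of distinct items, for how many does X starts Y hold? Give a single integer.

Checking all 20 ordered pairs for relation 'starts'; matching pairs in alphabetical order:
(triage, snapshot): triage starts snapshot ✓
Count: 1.

1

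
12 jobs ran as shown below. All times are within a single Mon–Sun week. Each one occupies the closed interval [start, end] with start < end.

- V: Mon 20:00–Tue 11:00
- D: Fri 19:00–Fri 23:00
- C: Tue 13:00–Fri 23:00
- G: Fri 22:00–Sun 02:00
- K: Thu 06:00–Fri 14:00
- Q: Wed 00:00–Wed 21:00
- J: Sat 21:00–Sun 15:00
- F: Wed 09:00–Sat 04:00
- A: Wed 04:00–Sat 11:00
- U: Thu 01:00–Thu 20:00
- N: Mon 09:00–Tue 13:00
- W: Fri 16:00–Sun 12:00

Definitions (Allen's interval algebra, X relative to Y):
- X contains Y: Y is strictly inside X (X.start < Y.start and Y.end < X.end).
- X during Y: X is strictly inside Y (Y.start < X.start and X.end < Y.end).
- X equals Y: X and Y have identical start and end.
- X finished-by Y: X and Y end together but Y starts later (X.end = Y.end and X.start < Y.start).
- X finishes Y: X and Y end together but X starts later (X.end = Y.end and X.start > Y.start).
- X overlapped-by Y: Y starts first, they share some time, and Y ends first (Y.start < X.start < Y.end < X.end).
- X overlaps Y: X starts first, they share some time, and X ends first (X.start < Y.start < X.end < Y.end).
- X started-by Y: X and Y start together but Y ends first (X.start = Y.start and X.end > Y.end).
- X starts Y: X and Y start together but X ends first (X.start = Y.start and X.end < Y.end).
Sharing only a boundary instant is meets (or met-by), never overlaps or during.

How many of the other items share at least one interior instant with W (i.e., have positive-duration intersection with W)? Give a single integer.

6

Target W = [Fri 16:00, Sun 12:00].
A [Wed 04:00, Sat 11:00] → overlaps → counts.
C [Tue 13:00, Fri 23:00] → overlaps → counts.
D [Fri 19:00, Fri 23:00] → during → counts.
F [Wed 09:00, Sat 04:00] → overlaps → counts.
G [Fri 22:00, Sun 02:00] → during → counts.
J [Sat 21:00, Sun 15:00] → overlapped-by → counts.
K [Thu 06:00, Fri 14:00] → before → no.
N [Mon 09:00, Tue 13:00] → before → no.
Q [Wed 00:00, Wed 21:00] → before → no.
U [Thu 01:00, Thu 20:00] → before → no.
V [Mon 20:00, Tue 11:00] → before → no.
Total: 6.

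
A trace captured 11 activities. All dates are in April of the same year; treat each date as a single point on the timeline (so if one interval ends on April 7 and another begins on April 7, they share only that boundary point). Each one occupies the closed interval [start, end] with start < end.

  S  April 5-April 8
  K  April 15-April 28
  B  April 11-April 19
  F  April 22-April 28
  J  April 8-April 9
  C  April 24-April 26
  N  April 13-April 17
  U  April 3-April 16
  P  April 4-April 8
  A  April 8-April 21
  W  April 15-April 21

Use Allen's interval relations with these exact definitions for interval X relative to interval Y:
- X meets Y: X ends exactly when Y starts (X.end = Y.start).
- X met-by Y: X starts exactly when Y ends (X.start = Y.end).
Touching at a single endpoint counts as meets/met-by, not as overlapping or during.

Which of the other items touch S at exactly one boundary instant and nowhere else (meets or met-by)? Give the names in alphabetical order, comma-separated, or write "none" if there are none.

Target S = [April 5, April 8].
A [April 8, April 21] → met-by → yes.
B [April 11, April 19] → after → no.
C [April 24, April 26] → after → no.
F [April 22, April 28] → after → no.
J [April 8, April 9] → met-by → yes.
K [April 15, April 28] → after → no.
N [April 13, April 17] → after → no.
P [April 4, April 8] → finished-by → no.
U [April 3, April 16] → contains → no.
W [April 15, April 21] → after → no.
Result: A, J.

A, J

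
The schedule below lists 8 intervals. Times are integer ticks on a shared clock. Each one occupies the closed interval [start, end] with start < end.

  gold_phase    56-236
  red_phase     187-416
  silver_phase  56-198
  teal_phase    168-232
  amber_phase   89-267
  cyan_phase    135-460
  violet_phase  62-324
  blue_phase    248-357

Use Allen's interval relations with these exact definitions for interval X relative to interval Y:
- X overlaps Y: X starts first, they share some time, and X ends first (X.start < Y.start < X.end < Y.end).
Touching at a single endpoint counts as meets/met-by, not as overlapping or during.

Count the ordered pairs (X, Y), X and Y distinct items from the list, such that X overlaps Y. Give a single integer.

Checking all 56 ordered pairs for relation 'overlaps'; matching pairs in alphabetical order:
(amber_phase, blue_phase): amber_phase overlaps blue_phase ✓
(amber_phase, cyan_phase): amber_phase overlaps cyan_phase ✓
(amber_phase, red_phase): amber_phase overlaps red_phase ✓
(gold_phase, amber_phase): gold_phase overlaps amber_phase ✓
(gold_phase, cyan_phase): gold_phase overlaps cyan_phase ✓
(gold_phase, red_phase): gold_phase overlaps red_phase ✓
(gold_phase, violet_phase): gold_phase overlaps violet_phase ✓
(silver_phase, amber_phase): silver_phase overlaps amber_phase ✓
(silver_phase, cyan_phase): silver_phase overlaps cyan_phase ✓
(silver_phase, red_phase): silver_phase overlaps red_phase ✓
(silver_phase, teal_phase): silver_phase overlaps teal_phase ✓
(silver_phase, violet_phase): silver_phase overlaps violet_phase ✓
(teal_phase, red_phase): teal_phase overlaps red_phase ✓
(violet_phase, blue_phase): violet_phase overlaps blue_phase ✓
(violet_phase, cyan_phase): violet_phase overlaps cyan_phase ✓
(violet_phase, red_phase): violet_phase overlaps red_phase ✓
Count: 16.

16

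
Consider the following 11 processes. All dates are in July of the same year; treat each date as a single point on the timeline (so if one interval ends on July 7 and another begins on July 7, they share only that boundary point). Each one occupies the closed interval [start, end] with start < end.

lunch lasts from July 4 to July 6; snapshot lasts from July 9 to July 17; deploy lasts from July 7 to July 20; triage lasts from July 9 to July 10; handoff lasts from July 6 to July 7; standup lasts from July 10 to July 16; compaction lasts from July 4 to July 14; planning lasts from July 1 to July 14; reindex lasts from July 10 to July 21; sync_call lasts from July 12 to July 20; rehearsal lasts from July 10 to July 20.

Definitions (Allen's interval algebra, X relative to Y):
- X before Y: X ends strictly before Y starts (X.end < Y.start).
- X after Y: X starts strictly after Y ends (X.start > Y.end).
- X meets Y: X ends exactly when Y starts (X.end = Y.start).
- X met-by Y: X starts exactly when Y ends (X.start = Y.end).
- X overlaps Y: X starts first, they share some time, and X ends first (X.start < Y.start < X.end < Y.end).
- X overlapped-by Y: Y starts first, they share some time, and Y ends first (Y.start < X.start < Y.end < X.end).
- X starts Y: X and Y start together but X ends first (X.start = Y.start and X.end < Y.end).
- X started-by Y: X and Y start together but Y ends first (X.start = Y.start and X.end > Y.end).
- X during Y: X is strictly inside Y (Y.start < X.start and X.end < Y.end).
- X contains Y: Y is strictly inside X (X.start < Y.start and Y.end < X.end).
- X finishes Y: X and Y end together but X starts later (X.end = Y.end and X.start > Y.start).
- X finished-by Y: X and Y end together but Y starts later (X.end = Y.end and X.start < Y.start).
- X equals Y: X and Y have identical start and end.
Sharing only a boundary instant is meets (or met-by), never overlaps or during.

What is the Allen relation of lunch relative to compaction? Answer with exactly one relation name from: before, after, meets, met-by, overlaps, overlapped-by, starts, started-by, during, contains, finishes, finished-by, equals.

lunch = [July 4, July 6]; compaction = [July 4, July 14].
Compare endpoints: lunch.start = compaction.start, lunch.start < compaction.end, lunch.end > compaction.start, lunch.end < compaction.end.
That pattern is 'starts'.

starts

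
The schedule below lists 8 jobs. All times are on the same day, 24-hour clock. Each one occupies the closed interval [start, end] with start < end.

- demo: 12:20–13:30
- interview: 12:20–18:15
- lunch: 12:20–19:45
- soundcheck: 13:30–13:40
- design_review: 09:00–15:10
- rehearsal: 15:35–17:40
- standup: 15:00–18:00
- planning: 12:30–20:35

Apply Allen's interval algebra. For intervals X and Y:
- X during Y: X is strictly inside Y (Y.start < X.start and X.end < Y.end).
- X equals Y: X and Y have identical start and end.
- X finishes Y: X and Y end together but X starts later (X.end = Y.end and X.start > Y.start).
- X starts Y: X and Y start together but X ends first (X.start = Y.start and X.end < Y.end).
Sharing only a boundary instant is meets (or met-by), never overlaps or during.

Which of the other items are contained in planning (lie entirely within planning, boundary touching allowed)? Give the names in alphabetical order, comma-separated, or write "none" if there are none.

Target planning = [12:30, 20:35].
demo [12:20, 13:30] → overlaps → no.
design_review [09:00, 15:10] → overlaps → no.
interview [12:20, 18:15] → overlaps → no.
lunch [12:20, 19:45] → overlaps → no.
rehearsal [15:35, 17:40] → during → yes.
soundcheck [13:30, 13:40] → during → yes.
standup [15:00, 18:00] → during → yes.
Result: rehearsal, soundcheck, standup.

rehearsal, soundcheck, standup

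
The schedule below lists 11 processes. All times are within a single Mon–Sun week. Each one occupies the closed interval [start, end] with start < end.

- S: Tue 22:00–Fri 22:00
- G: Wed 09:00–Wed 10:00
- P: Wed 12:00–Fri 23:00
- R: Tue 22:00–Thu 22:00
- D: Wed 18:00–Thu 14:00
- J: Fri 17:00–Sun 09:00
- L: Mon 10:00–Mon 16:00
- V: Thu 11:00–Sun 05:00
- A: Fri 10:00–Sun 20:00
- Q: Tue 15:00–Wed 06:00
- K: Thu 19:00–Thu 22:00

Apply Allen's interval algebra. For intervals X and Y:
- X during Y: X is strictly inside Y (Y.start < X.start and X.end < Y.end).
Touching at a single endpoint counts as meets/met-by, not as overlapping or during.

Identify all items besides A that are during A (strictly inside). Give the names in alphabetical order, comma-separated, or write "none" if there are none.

J

Target A = [Fri 10:00, Sun 20:00].
D [Wed 18:00, Thu 14:00] → before → no.
G [Wed 09:00, Wed 10:00] → before → no.
J [Fri 17:00, Sun 09:00] → during → yes.
K [Thu 19:00, Thu 22:00] → before → no.
L [Mon 10:00, Mon 16:00] → before → no.
P [Wed 12:00, Fri 23:00] → overlaps → no.
Q [Tue 15:00, Wed 06:00] → before → no.
R [Tue 22:00, Thu 22:00] → before → no.
S [Tue 22:00, Fri 22:00] → overlaps → no.
V [Thu 11:00, Sun 05:00] → overlaps → no.
Result: J.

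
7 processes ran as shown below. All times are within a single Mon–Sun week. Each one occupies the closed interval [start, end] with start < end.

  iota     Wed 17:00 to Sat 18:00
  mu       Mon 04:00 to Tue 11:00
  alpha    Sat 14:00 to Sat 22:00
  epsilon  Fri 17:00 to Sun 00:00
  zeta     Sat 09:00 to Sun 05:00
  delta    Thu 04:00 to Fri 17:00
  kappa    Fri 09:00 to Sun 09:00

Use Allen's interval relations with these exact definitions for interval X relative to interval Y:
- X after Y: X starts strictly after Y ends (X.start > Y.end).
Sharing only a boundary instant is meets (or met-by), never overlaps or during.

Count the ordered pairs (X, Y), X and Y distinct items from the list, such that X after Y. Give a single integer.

8

Checking all 42 ordered pairs for relation 'after'; matching pairs in alphabetical order:
(alpha, delta): alpha after delta ✓
(alpha, mu): alpha after mu ✓
(delta, mu): delta after mu ✓
(epsilon, mu): epsilon after mu ✓
(iota, mu): iota after mu ✓
(kappa, mu): kappa after mu ✓
(zeta, delta): zeta after delta ✓
(zeta, mu): zeta after mu ✓
Count: 8.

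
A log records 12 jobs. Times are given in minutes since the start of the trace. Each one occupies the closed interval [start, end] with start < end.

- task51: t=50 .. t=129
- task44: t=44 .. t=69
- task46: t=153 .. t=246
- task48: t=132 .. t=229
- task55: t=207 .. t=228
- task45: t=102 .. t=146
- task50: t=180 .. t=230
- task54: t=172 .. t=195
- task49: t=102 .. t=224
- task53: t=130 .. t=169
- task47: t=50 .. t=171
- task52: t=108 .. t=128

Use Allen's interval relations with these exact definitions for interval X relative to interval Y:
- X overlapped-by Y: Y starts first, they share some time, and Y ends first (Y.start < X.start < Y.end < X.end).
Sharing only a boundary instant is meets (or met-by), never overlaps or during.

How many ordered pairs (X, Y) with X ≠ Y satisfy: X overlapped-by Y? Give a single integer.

18

Checking all 132 ordered pairs for relation 'overlapped-by'; matching pairs in alphabetical order:
(task45, task51): task45 overlapped-by task51 ✓
(task46, task47): task46 overlapped-by task47 ✓
(task46, task48): task46 overlapped-by task48 ✓
(task46, task49): task46 overlapped-by task49 ✓
(task46, task53): task46 overlapped-by task53 ✓
(task47, task44): task47 overlapped-by task44 ✓
(task48, task45): task48 overlapped-by task45 ✓
(task48, task47): task48 overlapped-by task47 ✓
(task48, task49): task48 overlapped-by task49 ✓
(task48, task53): task48 overlapped-by task53 ✓
(task49, task47): task49 overlapped-by task47 ✓
(task49, task51): task49 overlapped-by task51 ✓
(task50, task48): task50 overlapped-by task48 ✓
(task50, task49): task50 overlapped-by task49 ✓
(task50, task54): task50 overlapped-by task54 ✓
(task51, task44): task51 overlapped-by task44 ✓
(task53, task45): task53 overlapped-by task45 ✓
(task55, task49): task55 overlapped-by task49 ✓
Count: 18.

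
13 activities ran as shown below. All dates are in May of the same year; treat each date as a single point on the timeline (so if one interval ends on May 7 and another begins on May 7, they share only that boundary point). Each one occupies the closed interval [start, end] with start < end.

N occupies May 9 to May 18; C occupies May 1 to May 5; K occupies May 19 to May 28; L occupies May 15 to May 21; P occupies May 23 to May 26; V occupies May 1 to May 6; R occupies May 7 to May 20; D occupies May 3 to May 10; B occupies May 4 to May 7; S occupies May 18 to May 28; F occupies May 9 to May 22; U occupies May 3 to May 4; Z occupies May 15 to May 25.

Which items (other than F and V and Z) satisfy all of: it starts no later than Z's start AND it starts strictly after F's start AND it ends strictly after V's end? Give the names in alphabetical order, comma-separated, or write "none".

L

Conditions: its start is no later than Z's start (X.start <= May 15) AND its start is strictly after F's start (X.start > May 9) AND its end is strictly after V's end (X.end > May 6).
B: start May 4 <= May 15? ✓; start May 4 > May 9? ✗; end May 7 > May 6? ✓ → no.
C: start May 1 <= May 15? ✓; start May 1 > May 9? ✗; end May 5 > May 6? ✗ → no.
D: start May 3 <= May 15? ✓; start May 3 > May 9? ✗; end May 10 > May 6? ✓ → no.
K: start May 19 <= May 15? ✗; start May 19 > May 9? ✓; end May 28 > May 6? ✓ → no.
L: start May 15 <= May 15? ✓; start May 15 > May 9? ✓; end May 21 > May 6? ✓ → yes.
N: start May 9 <= May 15? ✓; start May 9 > May 9? ✗; end May 18 > May 6? ✓ → no.
P: start May 23 <= May 15? ✗; start May 23 > May 9? ✓; end May 26 > May 6? ✓ → no.
R: start May 7 <= May 15? ✓; start May 7 > May 9? ✗; end May 20 > May 6? ✓ → no.
S: start May 18 <= May 15? ✗; start May 18 > May 9? ✓; end May 28 > May 6? ✓ → no.
U: start May 3 <= May 15? ✓; start May 3 > May 9? ✗; end May 4 > May 6? ✗ → no.
Result: L.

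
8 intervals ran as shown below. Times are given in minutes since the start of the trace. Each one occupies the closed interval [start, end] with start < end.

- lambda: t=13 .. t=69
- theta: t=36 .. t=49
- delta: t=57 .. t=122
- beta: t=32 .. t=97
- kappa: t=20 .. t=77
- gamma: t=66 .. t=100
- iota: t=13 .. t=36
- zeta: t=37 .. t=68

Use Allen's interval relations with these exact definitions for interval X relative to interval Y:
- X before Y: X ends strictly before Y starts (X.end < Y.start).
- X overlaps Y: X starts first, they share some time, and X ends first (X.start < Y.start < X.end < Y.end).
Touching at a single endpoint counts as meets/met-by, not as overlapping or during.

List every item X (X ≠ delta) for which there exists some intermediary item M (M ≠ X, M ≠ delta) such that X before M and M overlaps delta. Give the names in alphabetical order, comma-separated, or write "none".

Target delta = [t=57, t=122].
Intermediaries M with M overlaps delta: beta, kappa, lambda, zeta.
Via beta — items with X before beta: none.
Via kappa — items with X before kappa: none.
Via lambda — items with X before lambda: none.
Via zeta — items with X before zeta: iota.
Union: iota.

iota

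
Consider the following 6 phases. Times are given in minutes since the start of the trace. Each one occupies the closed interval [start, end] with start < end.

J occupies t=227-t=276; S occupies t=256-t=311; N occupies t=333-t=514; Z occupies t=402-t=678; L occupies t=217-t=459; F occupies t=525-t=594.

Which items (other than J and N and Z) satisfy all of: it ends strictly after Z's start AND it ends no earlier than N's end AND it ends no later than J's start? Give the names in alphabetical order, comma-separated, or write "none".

Conditions: its end is strictly after Z's start (X.end > t=402) AND its end is no earlier than N's end (X.end >= t=514) AND its end is no later than J's start (X.end <= t=227).
F: end t=594 > t=402? ✓; end t=594 >= t=514? ✓; end t=594 <= t=227? ✗ → no.
L: end t=459 > t=402? ✓; end t=459 >= t=514? ✗; end t=459 <= t=227? ✗ → no.
S: end t=311 > t=402? ✗; end t=311 >= t=514? ✗; end t=311 <= t=227? ✗ → no.
Result: none.

none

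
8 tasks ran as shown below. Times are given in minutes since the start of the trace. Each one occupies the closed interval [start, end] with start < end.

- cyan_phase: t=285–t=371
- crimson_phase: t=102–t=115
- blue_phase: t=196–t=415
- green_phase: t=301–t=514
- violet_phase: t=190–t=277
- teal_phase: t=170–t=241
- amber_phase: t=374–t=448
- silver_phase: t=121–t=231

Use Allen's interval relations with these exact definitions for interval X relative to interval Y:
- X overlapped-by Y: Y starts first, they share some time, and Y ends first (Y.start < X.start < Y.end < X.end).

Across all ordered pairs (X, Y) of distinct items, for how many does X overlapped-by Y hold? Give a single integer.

9

Checking all 56 ordered pairs for relation 'overlapped-by'; matching pairs in alphabetical order:
(amber_phase, blue_phase): amber_phase overlapped-by blue_phase ✓
(blue_phase, silver_phase): blue_phase overlapped-by silver_phase ✓
(blue_phase, teal_phase): blue_phase overlapped-by teal_phase ✓
(blue_phase, violet_phase): blue_phase overlapped-by violet_phase ✓
(green_phase, blue_phase): green_phase overlapped-by blue_phase ✓
(green_phase, cyan_phase): green_phase overlapped-by cyan_phase ✓
(teal_phase, silver_phase): teal_phase overlapped-by silver_phase ✓
(violet_phase, silver_phase): violet_phase overlapped-by silver_phase ✓
(violet_phase, teal_phase): violet_phase overlapped-by teal_phase ✓
Count: 9.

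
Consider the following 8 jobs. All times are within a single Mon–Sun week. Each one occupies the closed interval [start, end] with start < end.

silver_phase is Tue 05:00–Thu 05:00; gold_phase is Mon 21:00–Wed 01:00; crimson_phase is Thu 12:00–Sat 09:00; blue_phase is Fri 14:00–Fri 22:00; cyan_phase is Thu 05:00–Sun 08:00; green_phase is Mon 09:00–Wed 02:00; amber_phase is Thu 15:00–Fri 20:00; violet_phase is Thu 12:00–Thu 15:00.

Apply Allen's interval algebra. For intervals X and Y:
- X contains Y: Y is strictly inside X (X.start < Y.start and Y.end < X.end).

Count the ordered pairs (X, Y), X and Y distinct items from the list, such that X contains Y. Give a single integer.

Checking all 56 ordered pairs for relation 'contains'; matching pairs in alphabetical order:
(crimson_phase, amber_phase): crimson_phase contains amber_phase ✓
(crimson_phase, blue_phase): crimson_phase contains blue_phase ✓
(cyan_phase, amber_phase): cyan_phase contains amber_phase ✓
(cyan_phase, blue_phase): cyan_phase contains blue_phase ✓
(cyan_phase, crimson_phase): cyan_phase contains crimson_phase ✓
(cyan_phase, violet_phase): cyan_phase contains violet_phase ✓
(green_phase, gold_phase): green_phase contains gold_phase ✓
Count: 7.

7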